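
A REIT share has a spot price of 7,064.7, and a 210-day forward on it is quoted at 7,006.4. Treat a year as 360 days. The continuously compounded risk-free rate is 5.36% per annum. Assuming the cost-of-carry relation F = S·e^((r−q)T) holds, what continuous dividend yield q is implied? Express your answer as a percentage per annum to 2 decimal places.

6.78%

From F = S·e^((r−q)T): (r − q) = ln(F/S)/T
ln(7006.4/7064.7) = ln(0.991748) = -0.008286
(r − q) = -0.008286 / (210/360) = -0.014205
q = r − ln(F/S)/T = 0.0536 + 0.014205 = 0.067805
q = 6.78%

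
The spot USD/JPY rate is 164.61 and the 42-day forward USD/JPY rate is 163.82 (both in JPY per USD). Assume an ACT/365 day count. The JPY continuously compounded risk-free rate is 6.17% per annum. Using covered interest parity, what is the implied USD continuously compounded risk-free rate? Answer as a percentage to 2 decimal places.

10.35%

F = S·e^((r_JPY − r_USD)T) ⇒ r_USD = r_JPY − ln(F/S)/T
ln(163.82/164.61) = -0.004811; /(42/365) = -0.041810
r_USD = 0.0617 + 0.041810 = 0.103510
r_USD = 10.35%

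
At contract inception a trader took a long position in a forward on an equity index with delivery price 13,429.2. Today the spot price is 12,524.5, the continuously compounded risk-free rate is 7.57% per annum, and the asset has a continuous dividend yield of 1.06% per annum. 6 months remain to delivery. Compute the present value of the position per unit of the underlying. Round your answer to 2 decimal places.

Current fair forward for the remaining 6 months: F = S·e^((r − q)·T), (r − q) = 0.0757 − 0.0106 = 0.0651
F = 12524.5 · e^(0.0651 × 6/12) = 12524.5 × 1.03308555 = 12938.8800
Value of long forward = (F − K)·e^(−rT) = (12938.8800 − 13429.2) · e^(−0.0757·6/12)
= -490.3200 × 0.96285736 = -472.11

-472.11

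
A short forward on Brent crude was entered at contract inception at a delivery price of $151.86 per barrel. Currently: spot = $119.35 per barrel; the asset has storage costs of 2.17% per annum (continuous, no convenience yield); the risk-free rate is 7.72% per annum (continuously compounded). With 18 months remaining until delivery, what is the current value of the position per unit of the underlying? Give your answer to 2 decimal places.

Current fair forward for the remaining 18 months: F = S·e^((r + u)·T), (r + u) = 0.0772 + 0.0217 = 0.0989
F = 119.35 · e^(0.0989 × 18/12) = 119.35 × 1.159919 = 138.4363
Value of long forward = (F − K)·e^(−rT) = (138.4363 − 151.86) · e^(−0.0772·18/12)
= -13.4237 × 0.890653 = -11.96
Short position value = −(long value) = $11.96

$11.96 per barrel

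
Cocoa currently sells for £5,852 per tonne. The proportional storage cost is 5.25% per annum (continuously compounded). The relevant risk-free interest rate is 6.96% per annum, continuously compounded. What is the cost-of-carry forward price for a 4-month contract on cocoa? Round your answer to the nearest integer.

£6,095 per tonne

Net carry = r + u − y = 0.0696 + 0.0525 − 0.0000 = 0.1221
F = S·e^((r+u−y)T) = 5852 · e^(0.1221 × 4/12) = 5852 · e^0.040700
= 5852 × 1.041540 = £6,095 per tonne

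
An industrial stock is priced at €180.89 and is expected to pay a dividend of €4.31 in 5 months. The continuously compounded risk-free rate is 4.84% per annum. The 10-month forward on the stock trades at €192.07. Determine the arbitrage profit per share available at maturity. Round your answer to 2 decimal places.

€8.13 per share

PV(dividends) I = 4.31·e^(−0.0484·5/12) = 4.2240
Fair forward F* = (S − I)·e^(rT) = (180.89 − 4.2240)·e^0.040333 = 176.6660 × 1.041157 = 183.9370
Market €192.07 > fair 183.9370: forward overpriced → cash-and-carry (borrow at r, buy the stock and collect the dividends, short the forward).
Profit at T = |F_mkt − F*| = |192.07 − 183.9370| = €8.13 per share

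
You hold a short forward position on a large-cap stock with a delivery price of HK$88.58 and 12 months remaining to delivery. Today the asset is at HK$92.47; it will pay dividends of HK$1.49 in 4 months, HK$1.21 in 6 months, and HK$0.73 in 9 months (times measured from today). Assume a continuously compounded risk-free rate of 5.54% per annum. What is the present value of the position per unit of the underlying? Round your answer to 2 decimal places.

PV(remaining dividends) I = 1.49·e^(−0.0554·4/12) + 1.21·e^(−0.0554·6/12) + 0.73·e^(−0.0554·9/12) = 3.3400
Current forward F = (S − I)·e^(rT) = (92.47 − 3.3400)·e^(0.0554·12/12) = 89.1300 × 1.056963 = 94.2071
Value (long) = (F − K)·e^(−rT) = (94.2071 − 88.58) × 0.946107 = 5.3238
Short position value = −(long value) = -HK$5.32

-HK$5.32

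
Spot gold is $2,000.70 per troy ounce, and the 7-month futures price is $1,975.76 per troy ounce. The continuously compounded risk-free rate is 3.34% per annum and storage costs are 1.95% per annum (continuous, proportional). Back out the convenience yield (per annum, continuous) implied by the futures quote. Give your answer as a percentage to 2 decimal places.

F = S·e^((r+u−y)T) ⇒ (r+u−y) = ln(F/S)/T
ln(1975.76/2000.70) = -0.012544; /T ⇒ -0.021504
y = r + u − ln(F/S)/T = 0.0334 + 0.0195 + 0.021504 = 0.074404
y = 7.44%

7.44%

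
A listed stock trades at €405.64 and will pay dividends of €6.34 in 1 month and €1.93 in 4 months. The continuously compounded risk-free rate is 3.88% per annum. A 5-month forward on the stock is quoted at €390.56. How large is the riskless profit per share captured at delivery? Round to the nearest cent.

PV(dividends) I = 6.34·e^(−0.0388·1/12) + 1.93·e^(−0.0388·4/12) = 8.2247
Fair forward F* = (S − I)·e^(rT) = (405.64 − 8.2247)·e^0.016167 = 397.4153 × 1.016298 = 403.8924
Market €390.56 < fair 403.8924: forward underpriced → reverse cash-and-carry (short the stock, invest proceeds at r, pay the dividends, go long the forward).
Profit at T = |F_mkt − F*| = |390.56 − 403.8924| = €13.33 per share

€13.33 per share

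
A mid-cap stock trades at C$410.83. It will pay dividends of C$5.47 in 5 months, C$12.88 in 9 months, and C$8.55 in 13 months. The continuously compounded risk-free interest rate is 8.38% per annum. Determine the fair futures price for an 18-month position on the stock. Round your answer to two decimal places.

PV(dividends) I = 5.47·e^(−0.0838·5/12) + 12.88·e^(−0.0838·9/12) + 8.55·e^(−0.0838·13/12)
I = 5.2823 + 12.0954 + 7.8080 = 25.1857
F = (S − I)·e^(rT) = (410.83 − 25.1857) · e^(0.0838·18/12)
= 385.6443 · e^0.125700 = 385.6443 × 1.133942 = C$437.30

C$437.30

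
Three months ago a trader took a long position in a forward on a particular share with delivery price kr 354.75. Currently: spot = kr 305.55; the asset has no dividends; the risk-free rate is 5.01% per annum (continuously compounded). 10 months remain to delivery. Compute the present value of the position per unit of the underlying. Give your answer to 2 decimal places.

Current fair forward for the remaining 10 months: F = S·e^(r·T), r = 0.0501
F = 305.55 · e^(0.0501 × 10/12) = 305.55 × 1.042634 = 318.5768
Value of long forward = (F − K)·e^(−rT) = (318.5768 − 354.75) · e^(−0.0501·10/12)
= -36.1732 × 0.959110 = -34.69

-kr 34.69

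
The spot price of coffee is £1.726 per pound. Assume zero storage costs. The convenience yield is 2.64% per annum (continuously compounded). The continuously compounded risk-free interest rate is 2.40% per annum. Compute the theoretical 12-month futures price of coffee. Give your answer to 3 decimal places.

£1.722 per pound

Net carry = r + u − y = 0.0240 + 0.0000 − 0.0264 = -0.0024
F = S·e^((r+u−y)T) = 1.726 · e^(-0.0024 × 12/12) = 1.726 · e^-0.002400
= 1.726 × 0.997603 = £1.722 per pound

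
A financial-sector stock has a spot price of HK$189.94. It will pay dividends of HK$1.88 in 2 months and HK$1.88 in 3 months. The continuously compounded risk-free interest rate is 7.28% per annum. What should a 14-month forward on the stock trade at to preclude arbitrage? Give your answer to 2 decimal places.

PV(dividends) I = 1.88·e^(−0.0728·2/12) + 1.88·e^(−0.0728·3/12)
I = 1.8573 + 1.8461 = 3.7034
F = (S − I)·e^(rT) = (189.94 − 3.7034) · e^(0.0728·14/12)
= 186.2366 · e^0.084933 = 186.2366 × 1.088644 = HK$202.75

HK$202.75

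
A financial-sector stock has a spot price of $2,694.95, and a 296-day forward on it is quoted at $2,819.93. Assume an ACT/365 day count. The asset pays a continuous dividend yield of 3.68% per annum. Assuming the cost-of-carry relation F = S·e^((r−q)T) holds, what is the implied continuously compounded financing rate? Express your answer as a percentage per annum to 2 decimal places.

From F = S·e^((r−q)T): (r − q) = ln(F/S)/T
ln(2819.93/2694.95) = ln(1.046376) = 0.045333
(r − q) = 0.045333 / (296/365) = 0.055900
r = ln(F/S)/T + q = 0.055900 + 0.0368 = 0.092700
r = 9.27%

9.27%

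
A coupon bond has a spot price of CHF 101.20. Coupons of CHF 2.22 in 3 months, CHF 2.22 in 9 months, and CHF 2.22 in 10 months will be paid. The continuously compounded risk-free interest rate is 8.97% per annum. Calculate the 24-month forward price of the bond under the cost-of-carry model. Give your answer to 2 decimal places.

CHF 113.54

PV(coupons) I = 2.22·e^(−0.0897·3/12) + 2.22·e^(−0.0897·9/12) + 2.22·e^(−0.0897·10/12)
I = 2.1708 + 2.0756 + 2.0601 = 6.3065
F = (S − I)·e^(rT) = (101.20 − 6.3065) · e^(0.0897·24/12)
= 94.8935 · e^0.179400 = 94.8935 × 1.196499 = CHF 113.54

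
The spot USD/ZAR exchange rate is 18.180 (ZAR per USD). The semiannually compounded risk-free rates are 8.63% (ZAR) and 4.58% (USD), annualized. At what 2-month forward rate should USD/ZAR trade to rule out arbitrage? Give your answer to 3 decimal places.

18.299

By covered interest parity, F = S · (1+r_ZAR/2)^(2T) / (1+r_USD/2)^(2T)
= 18.180 × 1.014181 / 1.007576 = 18.180 × 1.006555
F = 18.299 ZAR per USD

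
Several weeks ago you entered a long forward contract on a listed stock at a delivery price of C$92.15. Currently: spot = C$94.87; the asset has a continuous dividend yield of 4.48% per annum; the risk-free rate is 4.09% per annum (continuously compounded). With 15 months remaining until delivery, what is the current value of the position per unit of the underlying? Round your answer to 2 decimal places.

Current fair forward for the remaining 15 months: F = S·e^((r − q)·T), (r − q) = 0.0409 − 0.0448 = -0.0039
F = 94.87 · e^(-0.0039 × 15/12) = 94.87 × 0.995137 = 94.4086
Value of long forward = (F − K)·e^(−rT) = (94.4086 − 92.15) · e^(−0.0409·15/12)
= 2.2586 × 0.950160 = 2.15

C$2.15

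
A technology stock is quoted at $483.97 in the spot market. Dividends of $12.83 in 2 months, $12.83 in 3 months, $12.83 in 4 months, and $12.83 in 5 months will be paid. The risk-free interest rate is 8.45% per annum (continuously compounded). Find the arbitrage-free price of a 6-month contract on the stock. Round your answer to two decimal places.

$452.62

PV(dividends) I = 12.83·e^(−0.0845·2/12) + 12.83·e^(−0.0845·3/12) + 12.83·e^(−0.0845·4/12) + 12.83·e^(−0.0845·5/12)
I = 12.6506 + 12.5618 + 12.4737 + 12.3861 = 50.0722
F = (S − I)·e^(rT) = (483.97 − 50.0722) · e^(0.0845·6/12)
= 433.8978 · e^0.042250 = 433.8978 × 1.043155 = $452.62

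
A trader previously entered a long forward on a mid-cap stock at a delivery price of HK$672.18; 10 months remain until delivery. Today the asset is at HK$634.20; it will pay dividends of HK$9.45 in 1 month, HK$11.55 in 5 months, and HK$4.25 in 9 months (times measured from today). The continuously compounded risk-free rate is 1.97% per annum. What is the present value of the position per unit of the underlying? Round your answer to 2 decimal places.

-HK$52.11

PV(remaining dividends) I = 9.45·e^(−0.0197·1/12) + 11.55·e^(−0.0197·5/12) + 4.25·e^(−0.0197·9/12) = 25.0777
Current forward F = (S − I)·e^(rT) = (634.20 − 25.0777)·e^(0.0197·10/12) = 609.1223 × 1.016552 = 619.2045
Value (long) = (F − K)·e^(−rT) = (619.2045 − 672.18) × 0.983717 = -52.1129
Value = -HK$52.11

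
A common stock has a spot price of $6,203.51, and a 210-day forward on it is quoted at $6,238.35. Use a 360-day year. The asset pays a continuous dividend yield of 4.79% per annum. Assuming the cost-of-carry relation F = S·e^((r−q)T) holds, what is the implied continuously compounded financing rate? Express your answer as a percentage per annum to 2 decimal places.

From F = S·e^((r−q)T): (r − q) = ln(F/S)/T
ln(6238.35/6203.51) = ln(1.005616) = 0.005600
(r − q) = 0.005600 / (210/360) = 0.009600
r = ln(F/S)/T + q = 0.009600 + 0.0479 = 0.057500
r = 5.75%

5.75%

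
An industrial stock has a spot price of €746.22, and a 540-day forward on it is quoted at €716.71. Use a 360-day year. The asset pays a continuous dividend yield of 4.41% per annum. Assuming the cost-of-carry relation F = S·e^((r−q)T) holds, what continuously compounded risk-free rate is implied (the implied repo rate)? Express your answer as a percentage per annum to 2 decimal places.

1.72%

From F = S·e^((r−q)T): (r − q) = ln(F/S)/T
ln(716.71/746.22) = ln(0.960454) = -0.040349
(r − q) = -0.040349 / (540/360) = -0.026899
r = ln(F/S)/T + q = -0.026899 + 0.0441 = 0.017201
r = 1.72%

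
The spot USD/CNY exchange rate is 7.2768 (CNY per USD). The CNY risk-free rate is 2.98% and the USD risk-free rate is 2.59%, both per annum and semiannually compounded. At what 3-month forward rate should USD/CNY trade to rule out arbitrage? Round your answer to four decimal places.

By covered interest parity, F = S · (1+r_CNY/2)^(2T) / (1+r_USD/2)^(2T)
= 7.2768 × 1.007422 / 1.006454 = 7.2768 × 1.000962
F = 7.2838 CNY per USD

7.2838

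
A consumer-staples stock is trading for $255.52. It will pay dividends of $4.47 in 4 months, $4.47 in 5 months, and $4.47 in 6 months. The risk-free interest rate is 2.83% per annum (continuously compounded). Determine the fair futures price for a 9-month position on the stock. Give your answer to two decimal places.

PV(dividends) I = 4.47·e^(−0.0283·4/12) + 4.47·e^(−0.0283·5/12) + 4.47·e^(−0.0283·6/12)
I = 4.4280 + 4.4176 + 4.4072 = 13.2528
F = (S − I)·e^(rT) = (255.52 − 13.2528) · e^(0.0283·9/12)
= 242.2672 · e^0.021225 = 242.2672 × 1.021452 = $247.46

$247.46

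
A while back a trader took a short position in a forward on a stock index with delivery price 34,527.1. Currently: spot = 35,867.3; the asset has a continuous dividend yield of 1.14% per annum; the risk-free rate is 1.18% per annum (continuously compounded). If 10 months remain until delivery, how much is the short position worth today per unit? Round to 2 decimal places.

Current fair forward for the remaining 10 months: F = S·e^((r − q)·T), (r − q) = 0.0118 − 0.0114 = 0.0004
F = 35867.3 · e^(0.0004 × 10/12) = 35867.3 × 1.00033339 = 35879.2578
Value of long forward = (F − K)·e^(−rT) = (35879.2578 − 34527.1) · e^(−0.0118·10/12)
= 1352.1578 × 0.99021486 = 1338.93
Short position value = −(long value) = -1338.93

-1338.93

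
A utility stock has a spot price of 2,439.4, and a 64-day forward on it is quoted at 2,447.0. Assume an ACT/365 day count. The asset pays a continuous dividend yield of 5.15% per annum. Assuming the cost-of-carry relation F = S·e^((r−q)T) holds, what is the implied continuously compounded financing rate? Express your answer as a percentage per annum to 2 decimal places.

6.92%

From F = S·e^((r−q)T): (r − q) = ln(F/S)/T
ln(2447.0/2439.4) = ln(1.003116) = 0.003111
(r − q) = 0.003111 / (64/365) = 0.017742
r = ln(F/S)/T + q = 0.017742 + 0.0515 = 0.069242
r = 6.92%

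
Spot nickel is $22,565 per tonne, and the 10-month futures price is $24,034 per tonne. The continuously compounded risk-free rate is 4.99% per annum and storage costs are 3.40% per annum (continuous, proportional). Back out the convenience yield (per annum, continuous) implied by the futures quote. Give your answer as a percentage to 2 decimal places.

F = S·e^((r+u−y)T) ⇒ (r+u−y) = ln(F/S)/T
ln(24034/22565) = 0.063069; /T ⇒ 0.075683
y = r + u − ln(F/S)/T = 0.0499 + 0.0340 − 0.075683 = 0.008217
y = 0.82%

0.82%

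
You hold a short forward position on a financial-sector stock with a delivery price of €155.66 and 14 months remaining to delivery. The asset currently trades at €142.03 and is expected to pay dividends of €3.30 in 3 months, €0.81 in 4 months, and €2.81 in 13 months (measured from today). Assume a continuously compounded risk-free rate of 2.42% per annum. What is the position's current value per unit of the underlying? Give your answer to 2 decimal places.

€16.12

PV(remaining dividends) I = 3.30·e^(−0.0242·3/12) + 0.81·e^(−0.0242·4/12) + 2.81·e^(−0.0242·13/12) = 6.8209
Current forward F = (S − I)·e^(rT) = (142.03 − 6.8209)·e^(0.0242·14/12) = 135.2091 × 1.028636 = 139.0809
Value (long) = (F − K)·e^(−rT) = (139.0809 − 155.66) × 0.972162 = -16.1176
Short position value = −(long value) = €16.12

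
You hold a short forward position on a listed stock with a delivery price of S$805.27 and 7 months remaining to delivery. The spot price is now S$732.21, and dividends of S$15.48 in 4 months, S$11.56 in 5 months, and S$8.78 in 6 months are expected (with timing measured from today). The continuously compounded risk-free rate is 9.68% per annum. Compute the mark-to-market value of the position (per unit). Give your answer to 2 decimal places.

PV(remaining dividends) I = 15.48·e^(−0.0968·4/12) + 11.56·e^(−0.0968·5/12) + 8.78·e^(−0.0968·6/12) = 34.4567
Current forward F = (S − I)·e^(rT) = (732.21 − 34.4567)·e^(0.0968·7/12) = 697.7533 × 1.058091 = 738.2865
Value (long) = (F − K)·e^(−rT) = (738.2865 − 805.27) × 0.945098 = -63.3060
Short position value = −(long value) = S$63.31

S$63.31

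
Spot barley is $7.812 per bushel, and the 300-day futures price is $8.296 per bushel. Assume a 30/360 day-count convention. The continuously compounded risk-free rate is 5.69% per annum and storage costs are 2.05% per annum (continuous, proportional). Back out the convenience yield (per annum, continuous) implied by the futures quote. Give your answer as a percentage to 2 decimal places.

F = S·e^((r+u−y)T) ⇒ (r+u−y) = ln(F/S)/T
ln(8.296/7.812) = 0.060112; /T ⇒ 0.072134
y = r + u − ln(F/S)/T = 0.0569 + 0.0205 − 0.072134 = 0.005266
y = 0.53%

0.53%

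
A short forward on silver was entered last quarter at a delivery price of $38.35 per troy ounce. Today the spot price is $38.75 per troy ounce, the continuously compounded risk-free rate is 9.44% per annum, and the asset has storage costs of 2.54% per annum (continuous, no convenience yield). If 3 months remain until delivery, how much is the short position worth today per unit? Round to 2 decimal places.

-$1.54 per troy ounce

Current fair forward for the remaining 3 months: F = S·e^((r + u)·T), (r + u) = 0.0944 + 0.0254 = 0.1198
F = 38.75 · e^(0.1198 × 3/12) = 38.75 × 1.030403 = 39.9281
Value of long forward = (F − K)·e^(−rT) = (39.9281 − 38.35) · e^(−0.0944·3/12)
= 1.5781 × 0.976676 = 1.54
Short position value = −(long value) = -$1.54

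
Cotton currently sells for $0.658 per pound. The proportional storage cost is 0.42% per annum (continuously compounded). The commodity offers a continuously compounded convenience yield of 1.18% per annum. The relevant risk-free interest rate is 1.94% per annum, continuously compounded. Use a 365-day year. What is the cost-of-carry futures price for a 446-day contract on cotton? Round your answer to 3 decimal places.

Net carry = r + u − y = 0.0194 + 0.0042 − 0.0118 = 0.0118
F = S·e^((r+u−y)T) = 0.658 · e^(0.0118 × 446/365) = 0.658 · e^0.014419
= 0.658 × 1.014523 = $0.668 per pound

$0.668 per pound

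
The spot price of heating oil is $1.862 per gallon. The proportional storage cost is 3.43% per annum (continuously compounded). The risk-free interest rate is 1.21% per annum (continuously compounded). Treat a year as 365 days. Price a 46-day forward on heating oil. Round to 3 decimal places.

Net carry = r + u − y = 0.0121 + 0.0343 − 0.0000 = 0.0464
F = S·e^((r+u−y)T) = 1.862 · e^(0.0464 × 46/365) = 1.862 · e^0.005848
= 1.862 × 1.005865 = $1.873 per gallon

$1.873 per gallon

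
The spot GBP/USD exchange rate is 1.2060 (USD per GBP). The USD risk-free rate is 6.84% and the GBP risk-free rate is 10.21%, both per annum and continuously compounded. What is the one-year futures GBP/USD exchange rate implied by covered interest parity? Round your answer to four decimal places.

F = S·e^((r_USD − r_GBP)T) = 1.2060 · e^((0.0684 − 0.1021) × 12/12)
= 1.2060 · e^-0.033700 = 1.2060 × 0.966862
F = 1.1660 USD per GBP

1.1660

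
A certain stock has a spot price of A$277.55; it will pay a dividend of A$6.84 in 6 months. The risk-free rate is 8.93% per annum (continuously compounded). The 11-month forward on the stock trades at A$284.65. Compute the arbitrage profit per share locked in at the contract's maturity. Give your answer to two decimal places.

PV(dividends) I = 6.84·e^(−0.0893·6/12) = 6.5413
Fair forward F* = (S − I)·e^(rT) = (277.55 − 6.5413)·e^0.081858 = 271.0087 × 1.085302 = 294.1263
Market A$284.65 < fair 294.1263: forward underpriced → reverse cash-and-carry (short the stock, invest proceeds at r, pay the dividends, go long the forward).
Profit at T = |F_mkt − F*| = |284.65 − 294.1263| = A$9.48 per share

A$9.48 per share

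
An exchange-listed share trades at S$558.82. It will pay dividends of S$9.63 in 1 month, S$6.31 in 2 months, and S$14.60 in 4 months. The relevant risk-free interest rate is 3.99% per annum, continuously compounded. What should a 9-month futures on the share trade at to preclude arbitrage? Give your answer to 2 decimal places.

PV(dividends) I = 9.63·e^(−0.0399·1/12) + 6.31·e^(−0.0399·2/12) + 14.60·e^(−0.0399·4/12)
I = 9.5980 + 6.2682 + 14.4071 = 30.2733
F = (S − I)·e^(rT) = (558.82 − 30.2733) · e^(0.0399·9/12)
= 528.5467 · e^0.029925 = 528.5467 × 1.030377 = S$544.60

S$544.60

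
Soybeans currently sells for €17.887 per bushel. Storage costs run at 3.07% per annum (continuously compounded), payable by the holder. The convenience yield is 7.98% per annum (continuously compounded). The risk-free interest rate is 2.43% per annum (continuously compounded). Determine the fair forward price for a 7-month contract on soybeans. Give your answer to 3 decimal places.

€17.630 per bushel

Net carry = r + u − y = 0.0243 + 0.0307 − 0.0798 = -0.0248
F = S·e^((r+u−y)T) = 17.887 · e^(-0.0248 × 7/12) = 17.887 · e^-0.014467
= 17.887 × 0.985637 = €17.630 per bushel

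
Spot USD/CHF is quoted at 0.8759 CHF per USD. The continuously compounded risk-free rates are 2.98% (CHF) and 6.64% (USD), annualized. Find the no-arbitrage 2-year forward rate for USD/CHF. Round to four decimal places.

F = S·e^((r_CHF − r_USD)T) = 0.8759 · e^((0.0298 − 0.0664) × 2)
= 0.8759 · e^-0.073200 = 0.8759 × 0.929415
F = 0.8141 CHF per USD

0.8141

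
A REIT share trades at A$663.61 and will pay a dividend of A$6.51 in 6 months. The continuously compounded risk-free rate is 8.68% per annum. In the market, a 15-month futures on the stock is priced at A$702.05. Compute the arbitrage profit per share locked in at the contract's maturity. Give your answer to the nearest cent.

PV(dividends) I = 6.51·e^(−0.0868·6/12) = 6.2335
Fair futures F* = (S − I)·e^(rT) = (663.61 − 6.2335)·e^0.108500 = 657.3765 × 1.114605 = 732.7151
Market A$702.05 < fair 732.7151: forward underpriced → reverse cash-and-carry (short the stock, invest proceeds at r, pay the dividends, go long the forward).
Profit at T = |F_mkt − F*| = |702.05 − 732.7151| = A$30.67 per share

A$30.67 per share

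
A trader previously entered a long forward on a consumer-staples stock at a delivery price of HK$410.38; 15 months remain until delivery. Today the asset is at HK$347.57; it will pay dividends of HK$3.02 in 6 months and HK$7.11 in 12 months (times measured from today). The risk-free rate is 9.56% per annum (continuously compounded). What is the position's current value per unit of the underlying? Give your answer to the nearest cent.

-HK$25.93

PV(remaining dividends) I = 3.02·e^(−0.0956·6/12) + 7.11·e^(−0.0956·12/12) = 9.3408
Current forward F = (S − I)·e^(rT) = (347.57 − 9.3408)·e^(0.0956·15/12) = 338.2292 × 1.126933 = 381.1616
Value (long) = (F − K)·e^(−rT) = (381.1616 − 410.38) × 0.887364 = -25.9274
Value = -HK$25.93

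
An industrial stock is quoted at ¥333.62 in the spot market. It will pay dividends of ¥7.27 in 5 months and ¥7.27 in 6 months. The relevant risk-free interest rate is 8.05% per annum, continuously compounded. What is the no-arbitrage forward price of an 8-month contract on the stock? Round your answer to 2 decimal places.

PV(dividends) I = 7.27·e^(−0.0805·5/12) + 7.27·e^(−0.0805·6/12)
I = 7.0302 + 6.9832 = 14.0134
F = (S − I)·e^(rT) = (333.62 − 14.0134) · e^(0.0805·8/12)
= 319.6066 · e^0.053667 = 319.6066 × 1.055133 = ¥337.23

¥337.23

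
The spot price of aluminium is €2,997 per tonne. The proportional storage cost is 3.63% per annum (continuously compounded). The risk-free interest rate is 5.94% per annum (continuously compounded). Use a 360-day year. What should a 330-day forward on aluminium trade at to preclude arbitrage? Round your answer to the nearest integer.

Net carry = r + u − y = 0.0594 + 0.0363 − 0.0000 = 0.0957
F = S·e^((r+u−y)T) = 2997 · e^(0.0957 × 330/360) = 2997 · e^0.087725
= 2997 × 1.091688 = €3,272 per tonne

€3,272 per tonne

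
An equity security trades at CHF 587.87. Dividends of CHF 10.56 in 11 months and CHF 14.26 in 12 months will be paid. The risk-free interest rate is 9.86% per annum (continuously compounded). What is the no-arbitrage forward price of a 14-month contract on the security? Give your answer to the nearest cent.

CHF 634.22

PV(dividends) I = 10.56·e^(−0.0986·11/12) + 14.26·e^(−0.0986·12/12)
I = 9.6474 + 12.9211 = 22.5685
F = (S − I)·e^(rT) = (587.87 − 22.5685) · e^(0.0986·14/12)
= 565.3015 · e^0.115033 = 565.3015 × 1.121910 = CHF 634.22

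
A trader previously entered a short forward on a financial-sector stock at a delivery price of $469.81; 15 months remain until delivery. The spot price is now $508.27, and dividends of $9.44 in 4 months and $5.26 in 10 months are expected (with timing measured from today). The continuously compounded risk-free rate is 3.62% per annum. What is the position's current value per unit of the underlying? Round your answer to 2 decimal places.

-$44.81

PV(remaining dividends) I = 9.44·e^(−0.0362·4/12) + 5.26·e^(−0.0362·10/12) = 14.4305
Current forward F = (S − I)·e^(rT) = (508.27 − 14.4305)·e^(0.0362·15/12) = 493.8395 × 1.046289 = 516.6988
Value (long) = (F − K)·e^(−rT) = (516.6988 − 469.81) × 0.955759 = 44.8144
Short position value = −(long value) = -$44.81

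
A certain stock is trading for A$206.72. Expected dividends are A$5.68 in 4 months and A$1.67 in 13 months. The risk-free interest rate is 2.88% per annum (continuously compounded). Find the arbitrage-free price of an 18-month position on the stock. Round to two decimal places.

A$208.28

PV(dividends) I = 5.68·e^(−0.0288·4/12) + 1.67·e^(−0.0288·13/12)
I = 5.6257 + 1.6187 = 7.2444
F = (S − I)·e^(rT) = (206.72 − 7.2444) · e^(0.0288·18/12)
= 199.4756 · e^0.043200 = 199.4756 × 1.044147 = A$208.28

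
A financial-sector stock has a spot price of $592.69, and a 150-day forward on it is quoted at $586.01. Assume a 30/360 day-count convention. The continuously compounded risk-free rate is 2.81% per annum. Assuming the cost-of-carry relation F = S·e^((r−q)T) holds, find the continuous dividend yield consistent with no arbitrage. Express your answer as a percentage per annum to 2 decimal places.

From F = S·e^((r−q)T): (r − q) = ln(F/S)/T
ln(586.01/592.69) = ln(0.988729) = -0.011335
(r − q) = -0.011335 / (150/360) = -0.027204
q = r − ln(F/S)/T = 0.0281 + 0.027204 = 0.055304
q = 5.53%

5.53%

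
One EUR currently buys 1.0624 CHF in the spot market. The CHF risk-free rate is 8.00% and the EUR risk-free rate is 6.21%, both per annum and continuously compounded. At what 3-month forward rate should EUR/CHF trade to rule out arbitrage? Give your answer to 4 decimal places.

F = S·e^((r_CHF − r_EUR)T) = 1.0624 · e^((0.0800 − 0.0621) × 3/12)
= 1.0624 · e^0.004475 = 1.0624 × 1.004485
F = 1.0672 CHF per EUR

1.0672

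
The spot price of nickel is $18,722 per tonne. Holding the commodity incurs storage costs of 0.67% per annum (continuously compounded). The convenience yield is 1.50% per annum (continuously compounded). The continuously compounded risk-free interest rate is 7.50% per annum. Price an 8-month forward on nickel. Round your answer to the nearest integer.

$19,573 per tonne

Net carry = r + u − y = 0.0750 + 0.0067 − 0.0150 = 0.0667
F = S·e^((r+u−y)T) = 18722 · e^(0.0667 × 8/12) = 18722 · e^0.044467
= 18722 × 1.045470 = $19,573 per tonne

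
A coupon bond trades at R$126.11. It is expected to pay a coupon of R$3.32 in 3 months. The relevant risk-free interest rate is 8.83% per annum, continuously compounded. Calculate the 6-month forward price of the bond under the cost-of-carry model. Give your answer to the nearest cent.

PV(coupons) I = 3.32·e^(−0.0883·3/12)
I = 3.2475
F = (S − I)·e^(rT) = (126.11 − 3.2475) · e^(0.0883·6/12)
= 122.8625 · e^0.044150 = 122.8625 × 1.045139 = R$128.41

R$128.41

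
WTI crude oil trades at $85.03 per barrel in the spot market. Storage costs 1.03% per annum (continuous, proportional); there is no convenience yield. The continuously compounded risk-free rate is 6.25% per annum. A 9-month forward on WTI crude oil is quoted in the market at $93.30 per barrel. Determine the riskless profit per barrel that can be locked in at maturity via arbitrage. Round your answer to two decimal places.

$3.50 per barrel

Fair forward: F* = S·e^(carry·T), with carry = (r + u) = 0.0625 + 0.0103 = 0.0728
F* = 85.03 · e^(0.0728 × 9/12) = 85.03 · e^0.054600 = 85.03 × 1.056118 = $89.8017
Market $93.30 > fair $89.8017: forward overpriced → cash-and-carry (buy spot, short the forward).
At maturity, profit = |F_mkt − F*| = |93.30 − 89.8017| = $3.50 per barrel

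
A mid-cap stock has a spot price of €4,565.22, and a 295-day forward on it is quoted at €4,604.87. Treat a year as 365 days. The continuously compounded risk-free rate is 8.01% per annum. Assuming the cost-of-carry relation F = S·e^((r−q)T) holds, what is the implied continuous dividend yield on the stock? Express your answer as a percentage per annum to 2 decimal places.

From F = S·e^((r−q)T): (r − q) = ln(F/S)/T
ln(4604.87/4565.22) = ln(1.008685) = 0.008648
(r − q) = 0.008648 / (295/365) = 0.010700
q = r − ln(F/S)/T = 0.0801 − 0.010700 = 0.069400
q = 6.94%

6.94%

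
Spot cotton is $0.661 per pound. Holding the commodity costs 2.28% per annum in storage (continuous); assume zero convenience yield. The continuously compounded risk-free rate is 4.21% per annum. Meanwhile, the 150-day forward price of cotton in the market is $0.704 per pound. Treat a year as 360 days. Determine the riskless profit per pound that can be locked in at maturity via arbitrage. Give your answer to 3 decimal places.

Fair forward: F* = S·e^(carry·T), with carry = (r + u) = 0.0421 + 0.0228 = 0.0649
F* = 0.661 · e^(0.0649 × 150/360) = 0.661 · e^0.027042 = 0.661 × 1.027411 = $0.6791
Market $0.704 > fair $0.6791: forward overpriced → cash-and-carry (buy spot, short the forward).
At maturity, profit = |F_mkt − F*| = |0.704 − 0.6791| = $0.025 per pound

$0.025 per pound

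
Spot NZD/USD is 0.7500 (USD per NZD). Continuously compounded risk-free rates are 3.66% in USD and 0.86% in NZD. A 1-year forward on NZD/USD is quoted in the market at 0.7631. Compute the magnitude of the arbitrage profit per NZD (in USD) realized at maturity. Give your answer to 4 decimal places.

Fair forward: F* = S·e^(carry·T), with carry = (r_USD − r_NZD) = 0.0366 − 0.0086 = 0.0280
F* = 0.7500 · e^(0.0280 × 12/12) = 0.7500 · e^0.028000 = 0.7500 × 1.028396 = 0.7713
Market 0.7631 < fair 0.7713: forward underpriced → reverse cash-and-carry (short spot, go long the forward).
At maturity, profit = |F_mkt − F*| = |0.7631 − 0.7713| = 0.0082 per NZD (in USD)

0.0082 per NZD (in USD)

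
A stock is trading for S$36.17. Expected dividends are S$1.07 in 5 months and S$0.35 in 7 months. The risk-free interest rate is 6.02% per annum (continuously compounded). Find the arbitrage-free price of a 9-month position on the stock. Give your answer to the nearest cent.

S$36.40

PV(dividends) I = 1.07·e^(−0.0602·5/12) + 0.35·e^(−0.0602·7/12)
I = 1.0435 + 0.3379 = 1.3814
F = (S − I)·e^(rT) = (36.17 − 1.3814) · e^(0.0602·9/12)
= 34.7886 · e^0.045150 = 34.7886 × 1.046185 = S$36.40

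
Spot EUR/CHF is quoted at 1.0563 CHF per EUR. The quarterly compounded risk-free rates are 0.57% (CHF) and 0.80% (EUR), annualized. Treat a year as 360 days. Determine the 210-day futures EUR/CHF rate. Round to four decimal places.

1.0549

By covered interest parity, F = S · (1+r_CHF/4)^(4T) / (1+r_EUR/4)^(4T)
= 1.0563 × 1.003328 / 1.004673 = 1.0563 × 0.998661
F = 1.0549 CHF per EUR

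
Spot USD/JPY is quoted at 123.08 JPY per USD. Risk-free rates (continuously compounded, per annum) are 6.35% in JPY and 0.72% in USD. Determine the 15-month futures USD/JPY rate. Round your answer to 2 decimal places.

132.05

F = S·e^((r_JPY − r_USD)T) = 123.08 · e^((0.0635 − 0.0072) × 15/12)
= 123.08 · e^0.070375 = 123.08 × 1.072910
F = 132.05 JPY per USD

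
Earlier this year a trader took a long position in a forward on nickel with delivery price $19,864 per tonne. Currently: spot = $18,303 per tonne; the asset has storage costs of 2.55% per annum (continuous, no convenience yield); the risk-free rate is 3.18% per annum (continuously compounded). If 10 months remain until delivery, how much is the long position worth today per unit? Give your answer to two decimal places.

-$648.42 per tonne

Current fair forward for the remaining 10 months: F = S·e^((r + u)·T), (r + u) = 0.0318 + 0.0255 = 0.0573
F = 18303 · e^(0.0573 × 10/12) = 18303 × 1.04890840 = 19198.1704
Value of long forward = (F − K)·e^(−rT) = (19198.1704 − 19864) · e^(−0.0318·10/12)
= -665.8296 × 0.97384804 = -648.42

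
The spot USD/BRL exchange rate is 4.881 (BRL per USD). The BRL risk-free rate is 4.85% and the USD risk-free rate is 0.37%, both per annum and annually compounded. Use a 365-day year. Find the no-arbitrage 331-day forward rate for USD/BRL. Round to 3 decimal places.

5.078

By covered interest parity, F = S · (1+r_BRL)^T / (1+r_USD)^T
= 4.881 × 1.043885 / 1.003355 = 4.881 × 1.040394
F = 5.078 BRL per USD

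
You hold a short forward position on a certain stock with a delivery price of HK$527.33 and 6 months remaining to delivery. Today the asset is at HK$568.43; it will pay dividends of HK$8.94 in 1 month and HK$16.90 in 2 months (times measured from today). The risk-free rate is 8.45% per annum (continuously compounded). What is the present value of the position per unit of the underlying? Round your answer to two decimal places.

-HK$37.37

PV(remaining dividends) I = 8.94·e^(−0.0845·1/12) + 16.90·e^(−0.0845·2/12) = 25.5409
Current forward F = (S − I)·e^(rT) = (568.43 − 25.5409)·e^(0.0845·6/12) = 542.8891 × 1.043155 = 566.3175
Value (long) = (F − K)·e^(−rT) = (566.3175 − 527.33) × 0.958630 = 37.3746
Short position value = −(long value) = -HK$37.37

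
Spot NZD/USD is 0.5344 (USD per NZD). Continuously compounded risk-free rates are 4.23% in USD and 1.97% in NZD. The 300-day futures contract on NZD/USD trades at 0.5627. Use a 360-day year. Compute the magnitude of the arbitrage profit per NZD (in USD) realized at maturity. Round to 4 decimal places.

0.0181 per NZD (in USD)

Fair futures: F* = S·e^(carry·T), with carry = (r_USD − r_NZD) = 0.0423 − 0.0197 = 0.0226
F* = 0.5344 · e^(0.0226 × 300/360) = 0.5344 · e^0.018833 = 0.5344 × 1.019011 = 0.5446
Market 0.5627 > fair 0.5446: forward overpriced → cash-and-carry (buy spot, short the forward).
At maturity, profit = |F_mkt − F*| = |0.5627 − 0.5446| = 0.0181 per NZD (in USD)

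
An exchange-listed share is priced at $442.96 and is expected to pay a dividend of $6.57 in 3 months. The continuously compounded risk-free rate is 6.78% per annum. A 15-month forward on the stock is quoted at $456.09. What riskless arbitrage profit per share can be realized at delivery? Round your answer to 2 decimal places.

$19.02 per share

PV(dividends) I = 6.57·e^(−0.0678·3/12) = 6.4596
Fair forward F* = (S − I)·e^(rT) = (442.96 − 6.4596)·e^0.084750 = 436.5004 × 1.088445 = 475.1067
Market $456.09 < fair 475.1067: forward underpriced → reverse cash-and-carry (short the stock, invest proceeds at r, pay the dividends, go long the forward).
Profit at T = |F_mkt − F*| = |456.09 − 475.1067| = $19.02 per share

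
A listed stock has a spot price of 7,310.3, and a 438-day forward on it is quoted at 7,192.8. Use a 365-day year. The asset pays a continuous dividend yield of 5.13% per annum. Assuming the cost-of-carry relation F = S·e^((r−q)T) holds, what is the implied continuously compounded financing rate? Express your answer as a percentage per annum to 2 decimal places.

3.78%

From F = S·e^((r−q)T): (r − q) = ln(F/S)/T
ln(7192.8/7310.3) = ln(0.983927) = -0.016204
(r − q) = -0.016204 / (438/365) = -0.013503
r = ln(F/S)/T + q = -0.013503 + 0.0513 = 0.037797
r = 3.78%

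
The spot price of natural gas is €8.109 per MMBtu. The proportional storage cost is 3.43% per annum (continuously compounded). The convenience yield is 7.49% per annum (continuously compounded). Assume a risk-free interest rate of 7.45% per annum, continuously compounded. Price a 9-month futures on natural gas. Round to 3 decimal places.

Net carry = r + u − y = 0.0745 + 0.0343 − 0.0749 = 0.0339
F = S·e^((r+u−y)T) = 8.109 · e^(0.0339 × 9/12) = 8.109 · e^0.025425
= 8.109 × 1.025751 = €8.318 per MMBtu

€8.318 per MMBtu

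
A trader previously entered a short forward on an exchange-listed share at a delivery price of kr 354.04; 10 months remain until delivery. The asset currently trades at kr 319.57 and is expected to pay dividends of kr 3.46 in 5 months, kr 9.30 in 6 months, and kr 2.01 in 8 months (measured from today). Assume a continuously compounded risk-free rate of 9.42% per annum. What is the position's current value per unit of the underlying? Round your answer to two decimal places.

PV(remaining dividends) I = 3.46·e^(−0.0942·5/12) + 9.30·e^(−0.0942·6/12) + 2.01·e^(−0.0942·8/12) = 14.0866
Current forward F = (S − I)·e^(rT) = (319.57 − 14.0866)·e^(0.0942·10/12) = 305.4834 × 1.081663 = 330.4301
Value (long) = (F − K)·e^(−rT) = (330.4301 − 354.04) × 0.924502 = -21.8274
Short position value = −(long value) = kr 21.83

kr 21.83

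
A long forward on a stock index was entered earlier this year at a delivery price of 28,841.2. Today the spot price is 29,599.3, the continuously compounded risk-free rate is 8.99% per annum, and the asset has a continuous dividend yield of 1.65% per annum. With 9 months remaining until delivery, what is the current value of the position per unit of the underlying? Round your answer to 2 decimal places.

2274.57

Current fair forward for the remaining 9 months: F = S·e^((r − q)·T), (r − q) = 0.0899 − 0.0165 = 0.0734
F = 29599.3 · e^(0.0734 × 9/12) = 29599.3 × 1.05659344 = 31274.4262
Value of long forward = (F − K)·e^(−rT) = (31274.4262 − 28841.2) · e^(−0.0899·9/12)
= 2433.2262 × 0.93479783 = 2274.57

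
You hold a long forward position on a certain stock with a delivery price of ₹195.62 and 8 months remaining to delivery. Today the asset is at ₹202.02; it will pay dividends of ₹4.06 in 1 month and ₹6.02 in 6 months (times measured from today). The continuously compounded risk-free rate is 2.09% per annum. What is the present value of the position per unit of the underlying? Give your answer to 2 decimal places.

PV(remaining dividends) I = 4.06·e^(−0.0209·1/12) + 6.02·e^(−0.0209·6/12) = 10.0104
Current forward F = (S − I)·e^(rT) = (202.02 − 10.0104)·e^(0.0209·8/12) = 192.0096 × 1.014031 = 194.7037
Value (long) = (F − K)·e^(−rT) = (194.7037 − 195.62) × 0.986163 = -0.9036
Value = -₹0.90

-₹0.90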